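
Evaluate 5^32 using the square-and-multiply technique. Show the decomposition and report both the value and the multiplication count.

Computing 5^32 by squaring (build up from 5^1; each line after the first costs one multiplication):

5^1 = 5
5^2 = (5^1)^2 = 5^2 = 25
5^4 = (5^2)^2 = 25^2 = 625
5^8 = (5^4)^2 = 625^2 = 390625
5^16 = (5^8)^2 = 390625^2 = 152587890625
5^32 = (5^16)^2 = 152587890625^2 = 23283064365386962890625

Result: 23283064365386962890625
Multiplications needed: 5 (5 lines after 5^1)

5^32 = 23283064365386962890625. Using exponentiation by squaring, this requires 5 multiplications. The key idea: if the exponent is even, square the half-power; if odd, multiply by the base once.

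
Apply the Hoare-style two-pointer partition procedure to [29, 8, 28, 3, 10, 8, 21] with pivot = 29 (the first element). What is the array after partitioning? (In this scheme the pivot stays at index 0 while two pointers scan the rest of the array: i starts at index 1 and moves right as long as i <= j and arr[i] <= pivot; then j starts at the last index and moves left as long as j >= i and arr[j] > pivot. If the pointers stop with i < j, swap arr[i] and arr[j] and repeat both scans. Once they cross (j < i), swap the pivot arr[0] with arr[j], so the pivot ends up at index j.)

Hoare-style two-pointer partition with pivot = 29:

Initial array: [29, 8, 28, 3, 10, 8, 21]

Pointers start at i = 1, j = 6.
i ends at 7, j ends at 6: the pointers have crossed (j < i), so scanning stops.

Swap pivot arr[0] with arr[6] to place pivot at position 6: [21, 8, 28, 3, 10, 8, 29]
Pivot position: 6

After partitioning with pivot 29, the array becomes [21, 8, 28, 3, 10, 8, 29]. The pivot is placed at index 6. All elements to the left of the pivot are <= 29, and all elements to the right are > 29.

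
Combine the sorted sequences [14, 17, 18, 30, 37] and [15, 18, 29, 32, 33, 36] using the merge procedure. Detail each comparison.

Merging process:

Compare 14 vs 15: take 14 from left. Merged: [14]
Compare 17 vs 15: take 15 from right. Merged: [14, 15]
Compare 17 vs 18: take 17 from left. Merged: [14, 15, 17]
Compare 18 vs 18: take 18 from left. Merged: [14, 15, 17, 18]
Compare 30 vs 18: take 18 from right. Merged: [14, 15, 17, 18, 18]
Compare 30 vs 29: take 29 from right. Merged: [14, 15, 17, 18, 18, 29]
Compare 30 vs 32: take 30 from left. Merged: [14, 15, 17, 18, 18, 29, 30]
Compare 37 vs 32: take 32 from right. Merged: [14, 15, 17, 18, 18, 29, 30, 32]
Compare 37 vs 33: take 33 from right. Merged: [14, 15, 17, 18, 18, 29, 30, 32, 33]
Compare 37 vs 36: take 36 from right. Merged: [14, 15, 17, 18, 18, 29, 30, 32, 33, 36]
Append remaining from left: [37]. Merged: [14, 15, 17, 18, 18, 29, 30, 32, 33, 36, 37]

Final merged array: [14, 15, 17, 18, 18, 29, 30, 32, 33, 36, 37]
Total comparisons: 10

The merged array is [14, 15, 17, 18, 18, 29, 30, 32, 33, 36, 37], requiring 10 comparisons. The merge step runs in O(n) time where n is the total number of elements.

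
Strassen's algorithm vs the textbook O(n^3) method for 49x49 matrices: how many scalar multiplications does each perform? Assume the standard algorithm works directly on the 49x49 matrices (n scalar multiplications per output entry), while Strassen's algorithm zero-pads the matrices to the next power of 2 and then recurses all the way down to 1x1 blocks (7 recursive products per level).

Matrix multiplication for 49x49 matrices:

Strassen's algorithm requires power-of-2 dimensions. Pad 49x49 to 64x64 (next power of 2).

Standard algorithm: 49^3 = 117649 multiplications
Strassen's algorithm: 7^(log2(64)) = 7^6 = 117649 multiplications
Savings: 117649 - 117649 = 0 multiplications

Standard: 117649 multiplications (49^3). Strassen: 117649 multiplications (7^6, after padding to 64x64). Strassen reduces 8 recursive multiplications to 7 at each level.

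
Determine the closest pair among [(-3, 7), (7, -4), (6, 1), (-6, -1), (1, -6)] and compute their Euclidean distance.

Computing all pairwise distances among 5 points:

d((-3, 7), (7, -4)) = 14.8661
d((-3, 7), (6, 1)) = 10.8167
d((-3, 7), (-6, -1)) = 8.544
d((-3, 7), (1, -6)) = 13.6015
d((7, -4), (6, 1)) = 5.099 <-- minimum
d((7, -4), (-6, -1)) = 13.3417
d((7, -4), (1, -6)) = 6.3246
d((6, 1), (-6, -1)) = 12.1655
d((6, 1), (1, -6)) = 8.6023
d((-6, -1), (1, -6)) = 8.6023

Closest pair: (7, -4) and (6, 1) with distance 5.099

The closest pair is (7, -4) and (6, 1) with Euclidean distance 5.099. For 5 points, brute-force pairwise comparison is shown above. For large n, the divide-and-conquer algorithm (sort by x, recurse on halves, check the dividing strip) achieves O(n log n).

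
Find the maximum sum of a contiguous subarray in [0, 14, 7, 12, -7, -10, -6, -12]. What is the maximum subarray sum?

Using Kadane's algorithm on [0, 14, 7, 12, -7, -10, -6, -12]:

Scanning through the array:
Position 1 (value 14): max_ending_here = 14, max_so_far = 14
Position 2 (value 7): max_ending_here = 21, max_so_far = 21
Position 3 (value 12): max_ending_here = 33, max_so_far = 33
Position 4 (value -7): max_ending_here = 26, max_so_far = 33
Position 5 (value -10): max_ending_here = 16, max_so_far = 33
Position 6 (value -6): max_ending_here = 10, max_so_far = 33
Position 7 (value -12): max_ending_here = -2, max_so_far = 33

Maximum subarray: [0, 14, 7, 12]
Maximum sum: 33

The maximum subarray is [0, 14, 7, 12] with sum 33. This subarray runs from index 0 to index 3.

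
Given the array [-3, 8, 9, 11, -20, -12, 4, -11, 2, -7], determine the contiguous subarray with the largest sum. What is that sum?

Using Kadane's algorithm on [-3, 8, 9, 11, -20, -12, 4, -11, 2, -7]:

Scanning through the array:
Position 1 (value 8): max_ending_here = 8, max_so_far = 8
Position 2 (value 9): max_ending_here = 17, max_so_far = 17
Position 3 (value 11): max_ending_here = 28, max_so_far = 28
Position 4 (value -20): max_ending_here = 8, max_so_far = 28
Position 5 (value -12): max_ending_here = -4, max_so_far = 28
Position 6 (value 4): max_ending_here = 4, max_so_far = 28
Position 7 (value -11): max_ending_here = -7, max_so_far = 28
Position 8 (value 2): max_ending_here = 2, max_so_far = 28
Position 9 (value -7): max_ending_here = -5, max_so_far = 28

Maximum subarray: [8, 9, 11]
Maximum sum: 28

The maximum subarray is [8, 9, 11] with sum 28. This subarray runs from index 1 to index 3.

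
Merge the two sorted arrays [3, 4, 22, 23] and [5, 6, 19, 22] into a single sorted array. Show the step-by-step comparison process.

Merging process:

Compare 3 vs 5: take 3 from left. Merged: [3]
Compare 4 vs 5: take 4 from left. Merged: [3, 4]
Compare 22 vs 5: take 5 from right. Merged: [3, 4, 5]
Compare 22 vs 6: take 6 from right. Merged: [3, 4, 5, 6]
Compare 22 vs 19: take 19 from right. Merged: [3, 4, 5, 6, 19]
Compare 22 vs 22: take 22 from left. Merged: [3, 4, 5, 6, 19, 22]
Compare 23 vs 22: take 22 from right. Merged: [3, 4, 5, 6, 19, 22, 22]
Append remaining from left: [23]. Merged: [3, 4, 5, 6, 19, 22, 22, 23]

Final merged array: [3, 4, 5, 6, 19, 22, 22, 23]
Total comparisons: 7

The merged array is [3, 4, 5, 6, 19, 22, 22, 23], requiring 7 comparisons. The merge step runs in O(n) time where n is the total number of elements.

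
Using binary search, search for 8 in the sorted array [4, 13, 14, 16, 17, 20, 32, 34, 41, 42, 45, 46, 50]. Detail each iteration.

Binary search for 8 in [4, 13, 14, 16, 17, 20, 32, 34, 41, 42, 45, 46, 50]:

lo=0, hi=12, mid=6, arr[mid]=32 -> 32 > 8, search left half
lo=0, hi=5, mid=2, arr[mid]=14 -> 14 > 8, search left half
lo=0, hi=1, mid=0, arr[mid]=4 -> 4 < 8, search right half
lo=1, hi=1, mid=1, arr[mid]=13 -> 13 > 8, search left half
lo=1 > hi=0, target 8 not found

Binary search determines that 8 is not in the array after 4 comparisons. The search space was exhausted without finding the target.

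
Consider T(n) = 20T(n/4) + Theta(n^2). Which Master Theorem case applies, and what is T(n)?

Master Theorem for T(n) = 20T(n/4) + O(n^2):

a = 20, b = 4, c = 2
log_b(a) = log_4(20) = 2.1610

Case 1: c = 2 < log_4(20) = 2.1610
T(n) = O(n^(log_4 20))

For T(n) = 20T(n/4) + O(n^2): log_4(20) = 2.1610. This is Case 1 of the Master Theorem (c < log_b(a), work dominated by leaves), giving O(n^(log_4 20)).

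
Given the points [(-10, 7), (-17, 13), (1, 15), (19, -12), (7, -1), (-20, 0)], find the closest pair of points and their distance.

Computing all pairwise distances among 6 points:

d((-10, 7), (-17, 13)) = 9.2195 <-- minimum
d((-10, 7), (1, 15)) = 13.6015
d((-10, 7), (19, -12)) = 34.6699
d((-10, 7), (7, -1)) = 18.7883
d((-10, 7), (-20, 0)) = 12.2066
d((-17, 13), (1, 15)) = 18.1108
d((-17, 13), (19, -12)) = 43.8292
d((-17, 13), (7, -1)) = 27.7849
d((-17, 13), (-20, 0)) = 13.3417
d((1, 15), (19, -12)) = 32.45
d((1, 15), (7, -1)) = 17.088
d((1, 15), (-20, 0)) = 25.807
d((19, -12), (7, -1)) = 16.2788
d((19, -12), (-20, 0)) = 40.8044
d((7, -1), (-20, 0)) = 27.0185

Closest pair: (-10, 7) and (-17, 13) with distance 9.2195

The closest pair is (-10, 7) and (-17, 13) with Euclidean distance 9.2195. For 6 points, brute-force pairwise comparison is shown above. For large n, the divide-and-conquer algorithm (sort by x, recurse on halves, check the dividing strip) achieves O(n log n).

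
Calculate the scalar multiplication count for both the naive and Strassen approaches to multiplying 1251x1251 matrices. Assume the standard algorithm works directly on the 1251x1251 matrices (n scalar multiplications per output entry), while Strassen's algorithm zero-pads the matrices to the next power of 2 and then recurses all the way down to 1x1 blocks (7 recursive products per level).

Matrix multiplication for 1251x1251 matrices:

Strassen's algorithm requires power-of-2 dimensions. Pad 1251x1251 to 2048x2048 (next power of 2).

Standard algorithm: 1251^3 = 1957816251 multiplications
Strassen's algorithm: 7^(log2(2048)) = 7^11 = 1977326743 multiplications
Difference: 1957816251 - 1977326743 = -19510492 (Strassen uses MORE here due to padding overhead — for small or just-over-power-of-2 n, padding can outweigh the per-level savings)

Standard: 1957816251 multiplications (1251^3). Strassen: 1977326743 multiplications (7^11, after padding to 2048x2048). Strassen reduces 8 recursive multiplications to 7 at each level.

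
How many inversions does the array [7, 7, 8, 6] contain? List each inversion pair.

Finding inversions in [7, 7, 8, 6]:

(0, 3): arr[0]=7 > arr[3]=6
(1, 3): arr[1]=7 > arr[3]=6
(2, 3): arr[2]=8 > arr[3]=6

Total inversions: 3

The array has 3 inversion(s): (0,3), (1,3), (2,3). Each pair (i,j) satisfies i < j and arr[i] > arr[j].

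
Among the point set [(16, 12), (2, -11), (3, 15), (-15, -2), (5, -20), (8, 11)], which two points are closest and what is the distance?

Computing all pairwise distances among 6 points:

d((16, 12), (2, -11)) = 26.9258
d((16, 12), (3, 15)) = 13.3417
d((16, 12), (-15, -2)) = 34.0147
d((16, 12), (5, -20)) = 33.8378
d((16, 12), (8, 11)) = 8.0623
d((2, -11), (3, 15)) = 26.0192
d((2, -11), (-15, -2)) = 19.2354
d((2, -11), (5, -20)) = 9.4868
d((2, -11), (8, 11)) = 22.8035
d((3, 15), (-15, -2)) = 24.7588
d((3, 15), (5, -20)) = 35.0571
d((3, 15), (8, 11)) = 6.4031 <-- minimum
d((-15, -2), (5, -20)) = 26.9072
d((-15, -2), (8, 11)) = 26.4197
d((5, -20), (8, 11)) = 31.1448

Closest pair: (3, 15) and (8, 11) with distance 6.4031

The closest pair is (3, 15) and (8, 11) with Euclidean distance 6.4031. For 6 points, brute-force pairwise comparison is shown above. For large n, the divide-and-conquer algorithm (sort by x, recurse on halves, check the dividing strip) achieves O(n log n).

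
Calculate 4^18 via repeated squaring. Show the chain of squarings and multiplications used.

Computing 4^18 by squaring (build up from 4^1; each line after the first costs one multiplication):

4^1 = 4
4^2 = (4^1)^2 = 4^2 = 16
4^4 = (4^2)^2 = 16^2 = 256
4^8 = (4^4)^2 = 256^2 = 65536
4^9 = 4 * 4^8 = 4 * 65536 = 262144
4^18 = (4^9)^2 = 262144^2 = 68719476736

Result: 68719476736
Multiplications needed: 5 (5 lines after 4^1)

4^18 = 68719476736. Using exponentiation by squaring, this requires 5 multiplications. The key idea: if the exponent is even, square the half-power; if odd, multiply by the base once.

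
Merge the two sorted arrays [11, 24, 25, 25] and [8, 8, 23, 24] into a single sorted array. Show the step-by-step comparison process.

Merging process:

Compare 11 vs 8: take 8 from right. Merged: [8]
Compare 11 vs 8: take 8 from right. Merged: [8, 8]
Compare 11 vs 23: take 11 from left. Merged: [8, 8, 11]
Compare 24 vs 23: take 23 from right. Merged: [8, 8, 11, 23]
Compare 24 vs 24: take 24 from left. Merged: [8, 8, 11, 23, 24]
Compare 25 vs 24: take 24 from right. Merged: [8, 8, 11, 23, 24, 24]
Append remaining from left: [25, 25]. Merged: [8, 8, 11, 23, 24, 24, 25, 25]

Final merged array: [8, 8, 11, 23, 24, 24, 25, 25]
Total comparisons: 6

The merged array is [8, 8, 11, 23, 24, 24, 25, 25], requiring 6 comparisons. The merge step runs in O(n) time where n is the total number of elements.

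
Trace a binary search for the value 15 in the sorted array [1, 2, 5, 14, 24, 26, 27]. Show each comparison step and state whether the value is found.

Binary search for 15 in [1, 2, 5, 14, 24, 26, 27]:

lo=0, hi=6, mid=3, arr[mid]=14 -> 14 < 15, search right half
lo=4, hi=6, mid=5, arr[mid]=26 -> 26 > 15, search left half
lo=4, hi=4, mid=4, arr[mid]=24 -> 24 > 15, search left half
lo=4 > hi=3, target 15 not found

Binary search determines that 15 is not in the array after 3 comparisons. The search space was exhausted without finding the target.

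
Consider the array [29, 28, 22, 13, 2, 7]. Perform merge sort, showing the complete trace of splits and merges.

Merge sort trace:

Split: [29, 28, 22, 13, 2, 7] -> [29, 28, 22] and [13, 2, 7]
  Split: [29, 28, 22] -> [29] and [28, 22]
    Split: [28, 22] -> [28] and [22]
    Merge: [28] + [22] -> [22, 28]
  Merge: [29] + [22, 28] -> [22, 28, 29]
  Split: [13, 2, 7] -> [13] and [2, 7]
    Split: [2, 7] -> [2] and [7]
    Merge: [2] + [7] -> [2, 7]
  Merge: [13] + [2, 7] -> [2, 7, 13]
Merge: [22, 28, 29] + [2, 7, 13] -> [2, 7, 13, 22, 28, 29]

Final sorted array: [2, 7, 13, 22, 28, 29]

The merge sort proceeds by recursively splitting the array and merging sorted halves.
After all merges, the sorted array is [2, 7, 13, 22, 28, 29].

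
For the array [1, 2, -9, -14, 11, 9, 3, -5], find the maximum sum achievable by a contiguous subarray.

Using Kadane's algorithm on [1, 2, -9, -14, 11, 9, 3, -5]:

Scanning through the array:
Position 1 (value 2): max_ending_here = 3, max_so_far = 3
Position 2 (value -9): max_ending_here = -6, max_so_far = 3
Position 3 (value -14): max_ending_here = -14, max_so_far = 3
Position 4 (value 11): max_ending_here = 11, max_so_far = 11
Position 5 (value 9): max_ending_here = 20, max_so_far = 20
Position 6 (value 3): max_ending_here = 23, max_so_far = 23
Position 7 (value -5): max_ending_here = 18, max_so_far = 23

Maximum subarray: [11, 9, 3]
Maximum sum: 23

The maximum subarray is [11, 9, 3] with sum 23. This subarray runs from index 4 to index 6.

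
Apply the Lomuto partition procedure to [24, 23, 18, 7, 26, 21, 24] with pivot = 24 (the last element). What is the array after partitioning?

Lomuto partition with pivot = 24:

Initial array: [24, 23, 18, 7, 26, 21, 24]

arr[0]=24 <= 24: swap with position 0, array becomes [24, 23, 18, 7, 26, 21, 24]
arr[1]=23 <= 24: swap with position 1, array becomes [24, 23, 18, 7, 26, 21, 24]
arr[2]=18 <= 24: swap with position 2, array becomes [24, 23, 18, 7, 26, 21, 24]
arr[3]=7 <= 24: swap with position 3, array becomes [24, 23, 18, 7, 26, 21, 24]
arr[4]=26 > 24: no swap
arr[5]=21 <= 24: swap with position 4, array becomes [24, 23, 18, 7, 21, 26, 24]

Place pivot at position 5: [24, 23, 18, 7, 21, 24, 26]
Pivot position: 5

After partitioning with pivot 24, the array becomes [24, 23, 18, 7, 21, 24, 26]. The pivot is placed at index 5. All elements to the left of the pivot are <= 24, and all elements to the right are > 24.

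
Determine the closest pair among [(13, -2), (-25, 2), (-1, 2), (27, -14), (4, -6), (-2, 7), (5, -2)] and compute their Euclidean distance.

Computing all pairwise distances among 7 points:

d((13, -2), (-25, 2)) = 38.2099
d((13, -2), (-1, 2)) = 14.5602
d((13, -2), (27, -14)) = 18.4391
d((13, -2), (4, -6)) = 9.8489
d((13, -2), (-2, 7)) = 17.4929
d((13, -2), (5, -2)) = 8.0
d((-25, 2), (-1, 2)) = 24.0
d((-25, 2), (27, -14)) = 54.4059
d((-25, 2), (4, -6)) = 30.0832
d((-25, 2), (-2, 7)) = 23.5372
d((-25, 2), (5, -2)) = 30.2655
d((-1, 2), (27, -14)) = 32.249
d((-1, 2), (4, -6)) = 9.434
d((-1, 2), (-2, 7)) = 5.099
d((-1, 2), (5, -2)) = 7.2111
d((27, -14), (4, -6)) = 24.3516
d((27, -14), (-2, 7)) = 35.805
d((27, -14), (5, -2)) = 25.0599
d((4, -6), (-2, 7)) = 14.3178
d((4, -6), (5, -2)) = 4.1231 <-- minimum
d((-2, 7), (5, -2)) = 11.4018

Closest pair: (4, -6) and (5, -2) with distance 4.1231

The closest pair is (4, -6) and (5, -2) with Euclidean distance 4.1231. For 7 points, brute-force pairwise comparison is shown above. For large n, the divide-and-conquer algorithm (sort by x, recurse on halves, check the dividing strip) achieves O(n log n).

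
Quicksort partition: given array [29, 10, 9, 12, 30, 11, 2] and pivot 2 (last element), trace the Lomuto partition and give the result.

Lomuto partition with pivot = 2:

Initial array: [29, 10, 9, 12, 30, 11, 2]

arr[0]=29 > 2: no swap
arr[1]=10 > 2: no swap
arr[2]=9 > 2: no swap
arr[3]=12 > 2: no swap
arr[4]=30 > 2: no swap
arr[5]=11 > 2: no swap

Place pivot at position 0: [2, 10, 9, 12, 30, 11, 29]
Pivot position: 0

After partitioning with pivot 2, the array becomes [2, 10, 9, 12, 30, 11, 29]. The pivot is placed at index 0. All elements to the left of the pivot are <= 2, and all elements to the right are > 2.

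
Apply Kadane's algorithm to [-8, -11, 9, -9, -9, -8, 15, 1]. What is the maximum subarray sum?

Using Kadane's algorithm on [-8, -11, 9, -9, -9, -8, 15, 1]:

Scanning through the array:
Position 1 (value -11): max_ending_here = -11, max_so_far = -8
Position 2 (value 9): max_ending_here = 9, max_so_far = 9
Position 3 (value -9): max_ending_here = 0, max_so_far = 9
Position 4 (value -9): max_ending_here = -9, max_so_far = 9
Position 5 (value -8): max_ending_here = -8, max_so_far = 9
Position 6 (value 15): max_ending_here = 15, max_so_far = 15
Position 7 (value 1): max_ending_here = 16, max_so_far = 16

Maximum subarray: [15, 1]
Maximum sum: 16

The maximum subarray is [15, 1] with sum 16. This subarray runs from index 6 to index 7.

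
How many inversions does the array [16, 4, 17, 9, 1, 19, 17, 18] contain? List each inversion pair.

Finding inversions in [16, 4, 17, 9, 1, 19, 17, 18]:

(0, 1): arr[0]=16 > arr[1]=4
(0, 3): arr[0]=16 > arr[3]=9
(0, 4): arr[0]=16 > arr[4]=1
(1, 4): arr[1]=4 > arr[4]=1
(2, 3): arr[2]=17 > arr[3]=9
(2, 4): arr[2]=17 > arr[4]=1
(3, 4): arr[3]=9 > arr[4]=1
(5, 6): arr[5]=19 > arr[6]=17
(5, 7): arr[5]=19 > arr[7]=18

Total inversions: 9

The array has 9 inversion(s): (0,1), (0,3), (0,4), (1,4), (2,3), (2,4), (3,4), (5,6), (5,7). Each pair (i,j) satisfies i < j and arr[i] > arr[j].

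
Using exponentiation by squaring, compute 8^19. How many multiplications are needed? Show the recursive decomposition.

Computing 8^19 by squaring (build up from 8^1; each line after the first costs one multiplication):

8^1 = 8
8^2 = (8^1)^2 = 8^2 = 64
8^4 = (8^2)^2 = 64^2 = 4096
8^8 = (8^4)^2 = 4096^2 = 16777216
8^9 = 8 * 8^8 = 8 * 16777216 = 134217728
8^18 = (8^9)^2 = 134217728^2 = 18014398509481984
8^19 = 8 * 8^18 = 8 * 18014398509481984 = 144115188075855872

Result: 144115188075855872
Multiplications needed: 6 (6 lines after 8^1)

8^19 = 144115188075855872. Using exponentiation by squaring, this requires 6 multiplications. The key idea: if the exponent is even, square the half-power; if odd, multiply by the base once.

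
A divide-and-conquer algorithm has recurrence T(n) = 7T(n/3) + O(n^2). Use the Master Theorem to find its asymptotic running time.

Master Theorem for T(n) = 7T(n/3) + O(n^2):

a = 7, b = 3, c = 2
log_b(a) = log_3(7) = 1.7712

Case 3: c = 2 > log_3(7) = 1.7712
T(n) = O(n^2) = O(n^2)

For T(n) = 7T(n/3) + O(n^2): log_3(7) = 1.7712. This is Case 3 of the Master Theorem (c > log_b(a), work dominated by root), giving O(n^2).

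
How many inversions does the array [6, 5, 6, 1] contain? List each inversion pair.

Finding inversions in [6, 5, 6, 1]:

(0, 1): arr[0]=6 > arr[1]=5
(0, 3): arr[0]=6 > arr[3]=1
(1, 3): arr[1]=5 > arr[3]=1
(2, 3): arr[2]=6 > arr[3]=1

Total inversions: 4

The array has 4 inversion(s): (0,1), (0,3), (1,3), (2,3). Each pair (i,j) satisfies i < j and arr[i] > arr[j].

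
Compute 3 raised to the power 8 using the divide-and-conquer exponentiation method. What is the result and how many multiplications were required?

Computing 3^8 by squaring (build up from 3^1; each line after the first costs one multiplication):

3^1 = 3
3^2 = (3^1)^2 = 3^2 = 9
3^4 = (3^2)^2 = 9^2 = 81
3^8 = (3^4)^2 = 81^2 = 6561

Result: 6561
Multiplications needed: 3 (3 lines after 3^1)

3^8 = 6561. Using exponentiation by squaring, this requires 3 multiplications. The key idea: if the exponent is even, square the half-power; if odd, multiply by the base once.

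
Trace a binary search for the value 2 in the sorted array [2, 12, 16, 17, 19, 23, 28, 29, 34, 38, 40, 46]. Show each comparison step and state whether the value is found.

Binary search for 2 in [2, 12, 16, 17, 19, 23, 28, 29, 34, 38, 40, 46]:

lo=0, hi=11, mid=5, arr[mid]=23 -> 23 > 2, search left half
lo=0, hi=4, mid=2, arr[mid]=16 -> 16 > 2, search left half
lo=0, hi=1, mid=0, arr[mid]=2 -> Found target at index 0!

Binary search finds 2 at index 0 after 3 comparisons. The search repeatedly halves the search space by comparing with the middle element.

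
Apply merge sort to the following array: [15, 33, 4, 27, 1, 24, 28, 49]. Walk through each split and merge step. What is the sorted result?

Merge sort trace:

Split: [15, 33, 4, 27, 1, 24, 28, 49] -> [15, 33, 4, 27] and [1, 24, 28, 49]
  Split: [15, 33, 4, 27] -> [15, 33] and [4, 27]
    Split: [15, 33] -> [15] and [33]
    Merge: [15] + [33] -> [15, 33]
    Split: [4, 27] -> [4] and [27]
    Merge: [4] + [27] -> [4, 27]
  Merge: [15, 33] + [4, 27] -> [4, 15, 27, 33]
  Split: [1, 24, 28, 49] -> [1, 24] and [28, 49]
    Split: [1, 24] -> [1] and [24]
    Merge: [1] + [24] -> [1, 24]
    Split: [28, 49] -> [28] and [49]
    Merge: [28] + [49] -> [28, 49]
  Merge: [1, 24] + [28, 49] -> [1, 24, 28, 49]
Merge: [4, 15, 27, 33] + [1, 24, 28, 49] -> [1, 4, 15, 24, 27, 28, 33, 49]

Final sorted array: [1, 4, 15, 24, 27, 28, 33, 49]

The merge sort proceeds by recursively splitting the array and merging sorted halves.
After all merges, the sorted array is [1, 4, 15, 24, 27, 28, 33, 49].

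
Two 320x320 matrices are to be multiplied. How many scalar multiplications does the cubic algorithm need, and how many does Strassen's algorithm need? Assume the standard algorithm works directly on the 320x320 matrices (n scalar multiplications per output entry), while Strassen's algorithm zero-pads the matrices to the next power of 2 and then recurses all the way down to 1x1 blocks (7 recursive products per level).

Matrix multiplication for 320x320 matrices:

Strassen's algorithm requires power-of-2 dimensions. Pad 320x320 to 512x512 (next power of 2).

Standard algorithm: 320^3 = 32768000 multiplications
Strassen's algorithm: 7^(log2(512)) = 7^9 = 40353607 multiplications
Difference: 32768000 - 40353607 = -7585607 (Strassen uses MORE here due to padding overhead — for small or just-over-power-of-2 n, padding can outweigh the per-level savings)

Standard: 32768000 multiplications (320^3). Strassen: 40353607 multiplications (7^9, after padding to 512x512). Strassen reduces 8 recursive multiplications to 7 at each level.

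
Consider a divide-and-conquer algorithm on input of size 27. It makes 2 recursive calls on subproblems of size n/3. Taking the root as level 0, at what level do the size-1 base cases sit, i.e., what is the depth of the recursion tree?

For divide and conquer with division factor 3:

Problem sizes at each level:
Level 0: 27
Level 1: 9
Level 2: 3
Level 3: 1

The root is level 0 and the size-1 base case is level 3 (the tree spans levels 0 through 3, i.e. 4 levels counting the root), so the depth is the number of divisions: log_3(27) = 3

The recursion tree depth is log_3(27) = 3. At each level, the problem size is divided by 3, so it takes 3 divisions to reduce to a base case of size 1. The algorithm makes 2 recursive calls at each level.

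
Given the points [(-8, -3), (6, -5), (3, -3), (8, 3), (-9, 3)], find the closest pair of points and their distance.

Computing all pairwise distances among 5 points:

d((-8, -3), (6, -5)) = 14.1421
d((-8, -3), (3, -3)) = 11.0
d((-8, -3), (8, 3)) = 17.088
d((-8, -3), (-9, 3)) = 6.0828
d((6, -5), (3, -3)) = 3.6056 <-- minimum
d((6, -5), (8, 3)) = 8.2462
d((6, -5), (-9, 3)) = 17.0
d((3, -3), (8, 3)) = 7.8102
d((3, -3), (-9, 3)) = 13.4164
d((8, 3), (-9, 3)) = 17.0

Closest pair: (6, -5) and (3, -3) with distance 3.6056

The closest pair is (6, -5) and (3, -3) with Euclidean distance 3.6056. For 5 points, brute-force pairwise comparison is shown above. For large n, the divide-and-conquer algorithm (sort by x, recurse on halves, check the dividing strip) achieves O(n log n).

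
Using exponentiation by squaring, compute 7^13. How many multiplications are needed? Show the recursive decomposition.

Computing 7^13 by squaring (build up from 7^1; each line after the first costs one multiplication):

7^1 = 7
7^2 = (7^1)^2 = 7^2 = 49
7^3 = 7 * 7^2 = 7 * 49 = 343
7^6 = (7^3)^2 = 343^2 = 117649
7^12 = (7^6)^2 = 117649^2 = 13841287201
7^13 = 7 * 7^12 = 7 * 13841287201 = 96889010407

Result: 96889010407
Multiplications needed: 5 (5 lines after 7^1)

7^13 = 96889010407. Using exponentiation by squaring, this requires 5 multiplications. The key idea: if the exponent is even, square the half-power; if odd, multiply by the base once.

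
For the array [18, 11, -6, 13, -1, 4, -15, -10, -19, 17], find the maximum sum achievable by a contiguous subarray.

Using Kadane's algorithm on [18, 11, -6, 13, -1, 4, -15, -10, -19, 17]:

Scanning through the array:
Position 1 (value 11): max_ending_here = 29, max_so_far = 29
Position 2 (value -6): max_ending_here = 23, max_so_far = 29
Position 3 (value 13): max_ending_here = 36, max_so_far = 36
Position 4 (value -1): max_ending_here = 35, max_so_far = 36
Position 5 (value 4): max_ending_here = 39, max_so_far = 39
Position 6 (value -15): max_ending_here = 24, max_so_far = 39
Position 7 (value -10): max_ending_here = 14, max_so_far = 39
Position 8 (value -19): max_ending_here = -5, max_so_far = 39
Position 9 (value 17): max_ending_here = 17, max_so_far = 39

Maximum subarray: [18, 11, -6, 13, -1, 4]
Maximum sum: 39

The maximum subarray is [18, 11, -6, 13, -1, 4] with sum 39. This subarray runs from index 0 to index 5.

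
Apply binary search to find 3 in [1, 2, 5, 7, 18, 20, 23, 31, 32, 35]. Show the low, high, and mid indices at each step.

Binary search for 3 in [1, 2, 5, 7, 18, 20, 23, 31, 32, 35]:

lo=0, hi=9, mid=4, arr[mid]=18 -> 18 > 3, search left half
lo=0, hi=3, mid=1, arr[mid]=2 -> 2 < 3, search right half
lo=2, hi=3, mid=2, arr[mid]=5 -> 5 > 3, search left half
lo=2 > hi=1, target 3 not found

Binary search determines that 3 is not in the array after 3 comparisons. The search space was exhausted without finding the target.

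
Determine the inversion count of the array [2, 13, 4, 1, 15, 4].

Finding inversions in [2, 13, 4, 1, 15, 4]:

(0, 3): arr[0]=2 > arr[3]=1
(1, 2): arr[1]=13 > arr[2]=4
(1, 3): arr[1]=13 > arr[3]=1
(1, 5): arr[1]=13 > arr[5]=4
(2, 3): arr[2]=4 > arr[3]=1
(4, 5): arr[4]=15 > arr[5]=4

Total inversions: 6

The array has 6 inversion(s): (0,3), (1,2), (1,3), (1,5), (2,3), (4,5). Each pair (i,j) satisfies i < j and arr[i] > arr[j].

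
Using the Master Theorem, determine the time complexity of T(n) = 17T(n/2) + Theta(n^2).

Master Theorem for T(n) = 17T(n/2) + O(n^2):

a = 17, b = 2, c = 2
log_b(a) = log_2(17) = 4.0875

Case 1: c = 2 < log_2(17) = 4.0875
T(n) = O(n^(log_2 17))

For T(n) = 17T(n/2) + O(n^2): log_2(17) = 4.0875. This is Case 1 of the Master Theorem (c < log_b(a), work dominated by leaves), giving O(n^(log_2 17)).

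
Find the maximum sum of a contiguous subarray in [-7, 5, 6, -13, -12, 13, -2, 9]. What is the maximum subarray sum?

Using Kadane's algorithm on [-7, 5, 6, -13, -12, 13, -2, 9]:

Scanning through the array:
Position 1 (value 5): max_ending_here = 5, max_so_far = 5
Position 2 (value 6): max_ending_here = 11, max_so_far = 11
Position 3 (value -13): max_ending_here = -2, max_so_far = 11
Position 4 (value -12): max_ending_here = -12, max_so_far = 11
Position 5 (value 13): max_ending_here = 13, max_so_far = 13
Position 6 (value -2): max_ending_here = 11, max_so_far = 13
Position 7 (value 9): max_ending_here = 20, max_so_far = 20

Maximum subarray: [13, -2, 9]
Maximum sum: 20

The maximum subarray is [13, -2, 9] with sum 20. This subarray runs from index 5 to index 7.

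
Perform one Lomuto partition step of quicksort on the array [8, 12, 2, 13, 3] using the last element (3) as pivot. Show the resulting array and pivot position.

Lomuto partition with pivot = 3:

Initial array: [8, 12, 2, 13, 3]

arr[0]=8 > 3: no swap
arr[1]=12 > 3: no swap
arr[2]=2 <= 3: swap with position 0, array becomes [2, 12, 8, 13, 3]
arr[3]=13 > 3: no swap

Place pivot at position 1: [2, 3, 8, 13, 12]
Pivot position: 1

After partitioning with pivot 3, the array becomes [2, 3, 8, 13, 12]. The pivot is placed at index 1. All elements to the left of the pivot are <= 3, and all elements to the right are > 3.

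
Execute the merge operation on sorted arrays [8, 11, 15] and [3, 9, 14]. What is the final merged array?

Merging process:

Compare 8 vs 3: take 3 from right. Merged: [3]
Compare 8 vs 9: take 8 from left. Merged: [3, 8]
Compare 11 vs 9: take 9 from right. Merged: [3, 8, 9]
Compare 11 vs 14: take 11 from left. Merged: [3, 8, 9, 11]
Compare 15 vs 14: take 14 from right. Merged: [3, 8, 9, 11, 14]
Append remaining from left: [15]. Merged: [3, 8, 9, 11, 14, 15]

Final merged array: [3, 8, 9, 11, 14, 15]
Total comparisons: 5

The merged array is [3, 8, 9, 11, 14, 15], requiring 5 comparisons. The merge step runs in O(n) time where n is the total number of elements.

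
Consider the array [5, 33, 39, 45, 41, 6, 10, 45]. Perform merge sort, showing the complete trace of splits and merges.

Merge sort trace:

Split: [5, 33, 39, 45, 41, 6, 10, 45] -> [5, 33, 39, 45] and [41, 6, 10, 45]
  Split: [5, 33, 39, 45] -> [5, 33] and [39, 45]
    Split: [5, 33] -> [5] and [33]
    Merge: [5] + [33] -> [5, 33]
    Split: [39, 45] -> [39] and [45]
    Merge: [39] + [45] -> [39, 45]
  Merge: [5, 33] + [39, 45] -> [5, 33, 39, 45]
  Split: [41, 6, 10, 45] -> [41, 6] and [10, 45]
    Split: [41, 6] -> [41] and [6]
    Merge: [41] + [6] -> [6, 41]
    Split: [10, 45] -> [10] and [45]
    Merge: [10] + [45] -> [10, 45]
  Merge: [6, 41] + [10, 45] -> [6, 10, 41, 45]
Merge: [5, 33, 39, 45] + [6, 10, 41, 45] -> [5, 6, 10, 33, 39, 41, 45, 45]

Final sorted array: [5, 6, 10, 33, 39, 41, 45, 45]

The merge sort proceeds by recursively splitting the array and merging sorted halves.
After all merges, the sorted array is [5, 6, 10, 33, 39, 41, 45, 45].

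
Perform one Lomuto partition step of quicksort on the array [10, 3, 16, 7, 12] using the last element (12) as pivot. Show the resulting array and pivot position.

Lomuto partition with pivot = 12:

Initial array: [10, 3, 16, 7, 12]

arr[0]=10 <= 12: swap with position 0, array becomes [10, 3, 16, 7, 12]
arr[1]=3 <= 12: swap with position 1, array becomes [10, 3, 16, 7, 12]
arr[2]=16 > 12: no swap
arr[3]=7 <= 12: swap with position 2, array becomes [10, 3, 7, 16, 12]

Place pivot at position 3: [10, 3, 7, 12, 16]
Pivot position: 3

After partitioning with pivot 12, the array becomes [10, 3, 7, 12, 16]. The pivot is placed at index 3. All elements to the left of the pivot are <= 12, and all elements to the right are > 12.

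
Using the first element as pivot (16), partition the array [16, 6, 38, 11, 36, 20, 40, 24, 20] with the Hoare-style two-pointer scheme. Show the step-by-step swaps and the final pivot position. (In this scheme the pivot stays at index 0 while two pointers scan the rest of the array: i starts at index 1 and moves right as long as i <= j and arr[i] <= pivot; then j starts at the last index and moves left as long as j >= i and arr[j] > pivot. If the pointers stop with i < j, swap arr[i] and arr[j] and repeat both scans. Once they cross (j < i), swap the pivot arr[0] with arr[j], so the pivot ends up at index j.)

Hoare-style two-pointer partition with pivot = 16:

Initial array: [16, 6, 38, 11, 36, 20, 40, 24, 20]

Pointers start at i = 1, j = 8.
i stops at index 2 (arr[2]=38 > 16), j stops at index 3 (arr[3]=11 <= 16): swap arr[2] and arr[3], array becomes [16, 6, 11, 38, 36, 20, 40, 24, 20]
i ends at 3, j ends at 2: the pointers have crossed (j < i), so scanning stops.

Swap pivot arr[0] with arr[2] to place pivot at position 2: [11, 6, 16, 38, 36, 20, 40, 24, 20]
Pivot position: 2

After partitioning with pivot 16, the array becomes [11, 6, 16, 38, 36, 20, 40, 24, 20]. The pivot is placed at index 2. All elements to the left of the pivot are <= 16, and all elements to the right are > 16.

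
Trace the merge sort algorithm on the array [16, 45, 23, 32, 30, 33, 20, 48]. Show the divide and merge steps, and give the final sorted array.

Merge sort trace:

Split: [16, 45, 23, 32, 30, 33, 20, 48] -> [16, 45, 23, 32] and [30, 33, 20, 48]
  Split: [16, 45, 23, 32] -> [16, 45] and [23, 32]
    Split: [16, 45] -> [16] and [45]
    Merge: [16] + [45] -> [16, 45]
    Split: [23, 32] -> [23] and [32]
    Merge: [23] + [32] -> [23, 32]
  Merge: [16, 45] + [23, 32] -> [16, 23, 32, 45]
  Split: [30, 33, 20, 48] -> [30, 33] and [20, 48]
    Split: [30, 33] -> [30] and [33]
    Merge: [30] + [33] -> [30, 33]
    Split: [20, 48] -> [20] and [48]
    Merge: [20] + [48] -> [20, 48]
  Merge: [30, 33] + [20, 48] -> [20, 30, 33, 48]
Merge: [16, 23, 32, 45] + [20, 30, 33, 48] -> [16, 20, 23, 30, 32, 33, 45, 48]

Final sorted array: [16, 20, 23, 30, 32, 33, 45, 48]

The merge sort proceeds by recursively splitting the array and merging sorted halves.
After all merges, the sorted array is [16, 20, 23, 30, 32, 33, 45, 48].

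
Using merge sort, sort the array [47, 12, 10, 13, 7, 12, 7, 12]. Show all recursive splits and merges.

Merge sort trace:

Split: [47, 12, 10, 13, 7, 12, 7, 12] -> [47, 12, 10, 13] and [7, 12, 7, 12]
  Split: [47, 12, 10, 13] -> [47, 12] and [10, 13]
    Split: [47, 12] -> [47] and [12]
    Merge: [47] + [12] -> [12, 47]
    Split: [10, 13] -> [10] and [13]
    Merge: [10] + [13] -> [10, 13]
  Merge: [12, 47] + [10, 13] -> [10, 12, 13, 47]
  Split: [7, 12, 7, 12] -> [7, 12] and [7, 12]
    Split: [7, 12] -> [7] and [12]
    Merge: [7] + [12] -> [7, 12]
    Split: [7, 12] -> [7] and [12]
    Merge: [7] + [12] -> [7, 12]
  Merge: [7, 12] + [7, 12] -> [7, 7, 12, 12]
Merge: [10, 12, 13, 47] + [7, 7, 12, 12] -> [7, 7, 10, 12, 12, 12, 13, 47]

Final sorted array: [7, 7, 10, 12, 12, 12, 13, 47]

The merge sort proceeds by recursively splitting the array and merging sorted halves.
After all merges, the sorted array is [7, 7, 10, 12, 12, 12, 13, 47].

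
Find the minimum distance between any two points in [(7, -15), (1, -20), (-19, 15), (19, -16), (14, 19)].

Computing all pairwise distances among 5 points:

d((7, -15), (1, -20)) = 7.8102 <-- minimum
d((7, -15), (-19, 15)) = 39.6989
d((7, -15), (19, -16)) = 12.0416
d((7, -15), (14, 19)) = 34.7131
d((1, -20), (-19, 15)) = 40.3113
d((1, -20), (19, -16)) = 18.4391
d((1, -20), (14, 19)) = 41.1096
d((-19, 15), (19, -16)) = 49.0408
d((-19, 15), (14, 19)) = 33.2415
d((19, -16), (14, 19)) = 35.3553

Closest pair: (7, -15) and (1, -20) with distance 7.8102

The closest pair is (7, -15) and (1, -20) with Euclidean distance 7.8102. For 5 points, brute-force pairwise comparison is shown above. For large n, the divide-and-conquer algorithm (sort by x, recurse on halves, check the dividing strip) achieves O(n log n).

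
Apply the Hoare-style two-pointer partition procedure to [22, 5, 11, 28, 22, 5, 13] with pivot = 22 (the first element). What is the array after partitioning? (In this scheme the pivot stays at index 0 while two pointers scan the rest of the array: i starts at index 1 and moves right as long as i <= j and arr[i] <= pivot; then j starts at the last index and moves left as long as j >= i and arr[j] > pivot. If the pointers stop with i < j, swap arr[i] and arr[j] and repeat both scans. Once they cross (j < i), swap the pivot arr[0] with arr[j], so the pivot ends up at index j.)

Hoare-style two-pointer partition with pivot = 22:

Initial array: [22, 5, 11, 28, 22, 5, 13]

Pointers start at i = 1, j = 6.
i stops at index 3 (arr[3]=28 > 22), j stops at index 6 (arr[6]=13 <= 22): swap arr[3] and arr[6], array becomes [22, 5, 11, 13, 22, 5, 28]
i ends at 6, j ends at 5: the pointers have crossed (j < i), so scanning stops.

Swap pivot arr[0] with arr[5] to place pivot at position 5: [5, 5, 11, 13, 22, 22, 28]
Pivot position: 5

After partitioning with pivot 22, the array becomes [5, 5, 11, 13, 22, 22, 28]. The pivot is placed at index 5. All elements to the left of the pivot are <= 22, and all elements to the right are > 22.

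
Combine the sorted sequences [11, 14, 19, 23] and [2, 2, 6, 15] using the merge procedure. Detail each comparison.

Merging process:

Compare 11 vs 2: take 2 from right. Merged: [2]
Compare 11 vs 2: take 2 from right. Merged: [2, 2]
Compare 11 vs 6: take 6 from right. Merged: [2, 2, 6]
Compare 11 vs 15: take 11 from left. Merged: [2, 2, 6, 11]
Compare 14 vs 15: take 14 from left. Merged: [2, 2, 6, 11, 14]
Compare 19 vs 15: take 15 from right. Merged: [2, 2, 6, 11, 14, 15]
Append remaining from left: [19, 23]. Merged: [2, 2, 6, 11, 14, 15, 19, 23]

Final merged array: [2, 2, 6, 11, 14, 15, 19, 23]
Total comparisons: 6

The merged array is [2, 2, 6, 11, 14, 15, 19, 23], requiring 6 comparisons. The merge step runs in O(n) time where n is the total number of elements.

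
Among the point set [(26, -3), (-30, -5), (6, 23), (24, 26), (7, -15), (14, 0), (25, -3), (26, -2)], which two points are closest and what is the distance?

Computing all pairwise distances among 8 points:

d((26, -3), (-30, -5)) = 56.0357
d((26, -3), (6, 23)) = 32.8024
d((26, -3), (24, 26)) = 29.0689
d((26, -3), (7, -15)) = 22.4722
d((26, -3), (14, 0)) = 12.3693
d((26, -3), (25, -3)) = 1.0 <-- minimum
d((26, -3), (26, -2)) = 1.0 <-- minimum
d((-30, -5), (6, 23)) = 45.607
d((-30, -5), (24, 26)) = 62.2656
d((-30, -5), (7, -15)) = 38.3275
d((-30, -5), (14, 0)) = 44.2832
d((-30, -5), (25, -3)) = 55.0364
d((-30, -5), (26, -2)) = 56.0803
d((6, 23), (24, 26)) = 18.2483
d((6, 23), (7, -15)) = 38.0132
d((6, 23), (14, 0)) = 24.3516
d((6, 23), (25, -3)) = 32.2025
d((6, 23), (26, -2)) = 32.0156
d((24, 26), (7, -15)) = 44.3847
d((24, 26), (14, 0)) = 27.8568
d((24, 26), (25, -3)) = 29.0172
d((24, 26), (26, -2)) = 28.0713
d((7, -15), (14, 0)) = 16.5529
d((7, -15), (25, -3)) = 21.6333
d((7, -15), (26, -2)) = 23.0217
d((14, 0), (25, -3)) = 11.4018
d((14, 0), (26, -2)) = 12.1655
d((25, -3), (26, -2)) = 1.4142

Minimum distance: 1.0 (tie among 2 pairs: (26, -3) and (25, -3); (26, -3) and (26, -2))

The minimum Euclidean distance is 1.0. There is a tie: 2 pairs achieve this minimum — (26, -3) and (25, -3); (26, -3) and (26, -2). Any of these is a valid closest pair. For 8 points, brute-force pairwise comparison is shown above. For large n, the divide-and-conquer algorithm (sort by x, recurse on halves, check the dividing strip) achieves O(n log n).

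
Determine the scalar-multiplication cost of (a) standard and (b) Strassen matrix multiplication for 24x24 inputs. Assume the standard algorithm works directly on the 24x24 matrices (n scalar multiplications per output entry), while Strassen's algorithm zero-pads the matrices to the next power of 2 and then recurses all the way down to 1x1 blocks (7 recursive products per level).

Matrix multiplication for 24x24 matrices:

Strassen's algorithm requires power-of-2 dimensions. Pad 24x24 to 32x32 (next power of 2).

Standard algorithm: 24^3 = 13824 multiplications
Strassen's algorithm: 7^(log2(32)) = 7^5 = 16807 multiplications
Difference: 13824 - 16807 = -2983 (Strassen uses MORE here due to padding overhead — for small or just-over-power-of-2 n, padding can outweigh the per-level savings)

Standard: 13824 multiplications (24^3). Strassen: 16807 multiplications (7^5, after padding to 32x32). Strassen reduces 8 recursive multiplications to 7 at each level.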